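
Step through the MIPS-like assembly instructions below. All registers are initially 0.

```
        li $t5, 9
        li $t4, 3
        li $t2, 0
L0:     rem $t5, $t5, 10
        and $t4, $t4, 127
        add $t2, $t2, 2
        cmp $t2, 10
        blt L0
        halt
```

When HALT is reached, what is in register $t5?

9

$t5=9
$t4=3
$t2=0
$t5=9%10=9
$t4=3&127=3
$t2=0+2=2
cmp $t2, 10  (cmp 2,10)
blt L0: taken
$t5=9%10=9
$t4=3&127=3
$t2=2+2=4
cmp $t2, 10  (cmp 4,10)
blt L0: taken
$t5=9%10=9
$t4=3&127=3
$t2=4+2=6
cmp $t2, 10  (cmp 6,10)
blt L0: taken
$t5=9%10=9
$t4=3&127=3
$t2=6+2=8
cmp $t2, 10  (cmp 8,10)
blt L0: taken
$t5=9%10=9
$t4=3&127=3
$t2=8+2=10
cmp $t2, 10  (cmp 10,10)
blt L0: not taken
halt.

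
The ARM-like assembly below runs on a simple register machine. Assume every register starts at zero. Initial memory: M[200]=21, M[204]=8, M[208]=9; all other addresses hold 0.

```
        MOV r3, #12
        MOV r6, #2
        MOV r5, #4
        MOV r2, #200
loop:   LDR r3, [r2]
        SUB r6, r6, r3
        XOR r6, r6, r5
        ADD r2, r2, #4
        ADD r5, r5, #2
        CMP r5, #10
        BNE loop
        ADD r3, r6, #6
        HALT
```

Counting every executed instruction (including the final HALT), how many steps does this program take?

27

r3=12
r6=2
r5=4
r2=200
r3=M[200]=21
r6=2-21=-19
r6=(-19)^4=-23
r2=200+4=204
r5=4+2=6
CMP r5, #10  (cmp 6,10)
BNE loop: taken
r3=M[204]=8
r6=(-23)-8=-31
r6=(-31)^6=-25
r2=204+4=208
r5=6+2=8
CMP r5, #10  (cmp 8,10)
BNE loop: taken
r3=M[208]=9
r6=(-25)-9=-34
r6=(-34)^8=-42
r2=208+4=212
r5=8+2=10
CMP r5, #10  (cmp 10,10)
BNE loop: not taken
r3=(-42)+6=-36
halt.
Total executed instructions: 27.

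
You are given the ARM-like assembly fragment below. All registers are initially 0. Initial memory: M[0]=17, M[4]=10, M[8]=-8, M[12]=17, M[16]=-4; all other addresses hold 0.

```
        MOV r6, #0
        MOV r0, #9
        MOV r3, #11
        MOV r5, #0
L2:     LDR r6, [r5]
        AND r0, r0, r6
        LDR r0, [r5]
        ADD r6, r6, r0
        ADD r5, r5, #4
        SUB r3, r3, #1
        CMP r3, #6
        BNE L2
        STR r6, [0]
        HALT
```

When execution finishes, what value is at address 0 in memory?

-8

MOV r6, #0 → r6=0
MOV r0, #9 → r0=9
MOV r3, #11 → r3=11
MOV r5, #0 → r5=0
LDR r6, [r5] → r6=M[0]=17
AND r0, r0, r6 → r0=9&17=1
LDR r0, [r5] → r0=M[0]=17
ADD r6, r6, r0 → r6=17+17=34
ADD r5, r5, #4 → r5=0+4=4
SUB r3, r3, #1 → r3=11-1=10
CMP r3, #6  (cmp 10,6)
BNE L2: taken
LDR r6, [r5] → r6=M[4]=10
AND r0, r0, r6 → r0=17&10=0
LDR r0, [r5] → r0=M[4]=10
ADD r6, r6, r0 → r6=10+10=20
ADD r5, r5, #4 → r5=4+4=8
SUB r3, r3, #1 → r3=10-1=9
CMP r3, #6  (cmp 9,6)
BNE L2: taken
LDR r6, [r5] → r6=M[8]=-8
AND r0, r0, r6 → r0=10&(-8)=8
LDR r0, [r5] → r0=M[8]=-8
ADD r6, r6, r0 → r6=(-8)+(-8)=-16
ADD r5, r5, #4 → r5=8+4=12
SUB r3, r3, #1 → r3=9-1=8
CMP r3, #6  (cmp 8,6)
BNE L2: taken
LDR r6, [r5] → r6=M[12]=17
AND r0, r0, r6 → r0=(-8)&17=16
LDR r0, [r5] → r0=M[12]=17
ADD r6, r6, r0 → r6=17+17=34
ADD r5, r5, #4 → r5=12+4=16
SUB r3, r3, #1 → r3=8-1=7
CMP r3, #6  (cmp 7,6)
BNE L2: taken
LDR r6, [r5] → r6=M[16]=-4
AND r0, r0, r6 → r0=17&(-4)=16
LDR r0, [r5] → r0=M[16]=-4
ADD r6, r6, r0 → r6=(-4)+(-4)=-8
ADD r5, r5, #4 → r5=16+4=20
SUB r3, r3, #1 → r3=7-1=6
CMP r3, #6  (cmp 6,6)
BNE L2: not taken
STR r6, [0] → M[0]=-8
halt.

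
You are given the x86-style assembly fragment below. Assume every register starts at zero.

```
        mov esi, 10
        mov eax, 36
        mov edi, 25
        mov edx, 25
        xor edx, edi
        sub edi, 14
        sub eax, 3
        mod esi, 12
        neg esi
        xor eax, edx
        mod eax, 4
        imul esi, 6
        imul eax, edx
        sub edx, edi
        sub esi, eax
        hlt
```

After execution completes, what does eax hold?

0

mov esi, 10 → esi=10
mov eax, 36 → eax=36
mov edi, 25 → edi=25
mov edx, 25 → edx=25
xor edx, edi → edx=25^25=0
sub edi, 14 → edi=25-14=11
sub eax, 3 → eax=36-3=33
mod esi, 12 → esi=10%12=10
neg esi → esi=-(10)=-10
xor eax, edx → eax=33^0=33
mod eax, 4 → eax=33%4=1
imul esi, 6 → esi=(-10)*6=-60
imul eax, edx → eax=1*0=0
sub edx, edi → edx=0-11=-11
sub esi, eax → esi=(-60)-0=-60
halt.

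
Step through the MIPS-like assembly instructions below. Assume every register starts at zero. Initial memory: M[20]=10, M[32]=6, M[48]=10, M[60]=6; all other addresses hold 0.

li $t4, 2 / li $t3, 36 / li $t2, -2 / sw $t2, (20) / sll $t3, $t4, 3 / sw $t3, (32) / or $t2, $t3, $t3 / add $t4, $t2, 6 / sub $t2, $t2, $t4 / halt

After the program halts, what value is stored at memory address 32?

16

after li $t4, 2: $t4=2
after li $t3, 36: $t3=36
after li $t2, -2: $t2=-2
sw $t2, (20) → M[20]=-2
after sll $t3, $t4, 3: $t3=2<<3=16
sw $t3, (32) → M[32]=16
after or $t2, $t3, $t3: $t2=16|16=16
after add $t4, $t2, 6: $t4=16+6=22
after sub $t2, $t2, $t4: $t2=16-22=-6
halt.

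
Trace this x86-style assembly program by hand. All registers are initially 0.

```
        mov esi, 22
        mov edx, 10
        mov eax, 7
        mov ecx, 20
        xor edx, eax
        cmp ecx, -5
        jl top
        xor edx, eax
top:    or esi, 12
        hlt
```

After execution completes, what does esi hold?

30

esi=22
edx=10
eax=7
ecx=20
edx=10^7=13
cmp ecx, -5  (cmp 20,-5)
jl top: not taken
edx=13^7=10
esi=22|12=30
halt.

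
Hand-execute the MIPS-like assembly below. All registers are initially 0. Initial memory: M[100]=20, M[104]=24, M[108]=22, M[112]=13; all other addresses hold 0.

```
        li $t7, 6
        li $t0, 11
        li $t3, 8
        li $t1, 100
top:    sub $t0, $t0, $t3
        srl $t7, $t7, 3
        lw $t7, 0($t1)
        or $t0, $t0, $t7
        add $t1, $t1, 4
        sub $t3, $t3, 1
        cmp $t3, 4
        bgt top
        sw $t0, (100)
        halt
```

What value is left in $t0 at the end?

li $t7, 6 → $t7=6
li $t0, 11 → $t0=11
li $t3, 8 → $t3=8
li $t1, 100 → $t1=100
sub $t0, $t0, $t3 → $t0=11-8=3
srl $t7, $t7, 3 → $t7=6>>3=0
lw $t7, 0($t1) → $t7=M[100]=20
or $t0, $t0, $t7 → $t0=3|20=23
add $t1, $t1, 4 → $t1=100+4=104
sub $t3, $t3, 1 → $t3=8-1=7
cmp $t3, 4  (cmp 7,4)
bgt top: taken
sub $t0, $t0, $t3 → $t0=23-7=16
srl $t7, $t7, 3 → $t7=20>>3=2
lw $t7, 0($t1) → $t7=M[104]=24
or $t0, $t0, $t7 → $t0=16|24=24
add $t1, $t1, 4 → $t1=104+4=108
sub $t3, $t3, 1 → $t3=7-1=6
cmp $t3, 4  (cmp 6,4)
bgt top: taken
sub $t0, $t0, $t3 → $t0=24-6=18
srl $t7, $t7, 3 → $t7=24>>3=3
lw $t7, 0($t1) → $t7=M[108]=22
or $t0, $t0, $t7 → $t0=18|22=22
add $t1, $t1, 4 → $t1=108+4=112
sub $t3, $t3, 1 → $t3=6-1=5
cmp $t3, 4  (cmp 5,4)
bgt top: taken
sub $t0, $t0, $t3 → $t0=22-5=17
srl $t7, $t7, 3 → $t7=22>>3=2
lw $t7, 0($t1) → $t7=M[112]=13
or $t0, $t0, $t7 → $t0=17|13=29
add $t1, $t1, 4 → $t1=112+4=116
sub $t3, $t3, 1 → $t3=5-1=4
cmp $t3, 4  (cmp 4,4)
bgt top: not taken
sw $t0, (100) → M[100]=29
halt.

29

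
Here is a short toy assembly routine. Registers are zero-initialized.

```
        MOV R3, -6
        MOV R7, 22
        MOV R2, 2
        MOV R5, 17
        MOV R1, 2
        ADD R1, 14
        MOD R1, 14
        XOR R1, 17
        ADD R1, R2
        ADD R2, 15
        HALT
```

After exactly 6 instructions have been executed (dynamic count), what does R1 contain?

16

R3=-6
R7=22
R2=2
R5=17
R1=2
R1=2+14=16
After step 6: R1 = 16.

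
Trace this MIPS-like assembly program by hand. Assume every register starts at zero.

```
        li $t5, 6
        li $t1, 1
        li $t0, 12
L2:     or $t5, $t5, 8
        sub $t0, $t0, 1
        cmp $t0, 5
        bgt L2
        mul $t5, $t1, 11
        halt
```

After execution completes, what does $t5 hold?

after li $t5, 6: $t5=6
after li $t1, 1: $t1=1
after li $t0, 12: $t0=12
after or $t5, $t5, 8: $t5=6|8=14
after sub $t0, $t0, 1: $t0=12-1=11
cmp $t0, 5  (cmp 11,5)
bgt L2: taken
after or $t5, $t5, 8: $t5=14|8=14
after sub $t0, $t0, 1: $t0=11-1=10
cmp $t0, 5  (cmp 10,5)
bgt L2: taken
after or $t5, $t5, 8: $t5=14|8=14
after sub $t0, $t0, 1: $t0=10-1=9
cmp $t0, 5  (cmp 9,5)
bgt L2: taken
after or $t5, $t5, 8: $t5=14|8=14
after sub $t0, $t0, 1: $t0=9-1=8
cmp $t0, 5  (cmp 8,5)
bgt L2: taken
after or $t5, $t5, 8: $t5=14|8=14
after sub $t0, $t0, 1: $t0=8-1=7
cmp $t0, 5  (cmp 7,5)
bgt L2: taken
after or $t5, $t5, 8: $t5=14|8=14
after sub $t0, $t0, 1: $t0=7-1=6
cmp $t0, 5  (cmp 6,5)
bgt L2: taken
after or $t5, $t5, 8: $t5=14|8=14
after sub $t0, $t0, 1: $t0=6-1=5
cmp $t0, 5  (cmp 5,5)
bgt L2: not taken
after mul $t5, $t1, 11: $t5=1*11=11
halt.

11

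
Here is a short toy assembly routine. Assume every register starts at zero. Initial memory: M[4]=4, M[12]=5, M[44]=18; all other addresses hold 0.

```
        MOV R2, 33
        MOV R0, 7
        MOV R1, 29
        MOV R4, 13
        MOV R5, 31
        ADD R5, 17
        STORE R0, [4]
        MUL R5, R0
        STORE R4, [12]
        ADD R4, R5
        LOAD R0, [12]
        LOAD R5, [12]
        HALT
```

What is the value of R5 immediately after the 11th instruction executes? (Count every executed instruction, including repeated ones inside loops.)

336

after MOV R2, 33: R2=33
after MOV R0, 7: R0=7
after MOV R1, 29: R1=29
after MOV R4, 13: R4=13
after MOV R5, 31: R5=31
after ADD R5, 17: R5=31+17=48
STORE R0, [4] → M[4]=7
after MUL R5, R0: R5=48*7=336
STORE R4, [12] → M[12]=13
after ADD R4, R5: R4=13+336=349
after LOAD R0, [12]: R0=M[12]=13
After step 11: R5 = 336.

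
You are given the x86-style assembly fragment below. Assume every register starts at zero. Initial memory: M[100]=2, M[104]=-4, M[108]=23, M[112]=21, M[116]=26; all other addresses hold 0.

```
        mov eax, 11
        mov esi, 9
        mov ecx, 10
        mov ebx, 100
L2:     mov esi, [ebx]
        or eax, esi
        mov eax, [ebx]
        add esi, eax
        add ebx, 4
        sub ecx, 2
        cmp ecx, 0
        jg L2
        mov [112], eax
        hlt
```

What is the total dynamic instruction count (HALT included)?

46

mov eax, 11 → eax=11
mov esi, 9 → esi=9
mov ecx, 10 → ecx=10
mov ebx, 100 → ebx=100
mov esi, [ebx] → esi=M[100]=2
or eax, esi → eax=11|2=11
mov eax, [ebx] → eax=M[100]=2
add esi, eax → esi=2+2=4
add ebx, 4 → ebx=100+4=104
sub ecx, 2 → ecx=10-2=8
cmp ecx, 0  (cmp 8,0)
jg L2: taken
mov esi, [ebx] → esi=M[104]=-4
or eax, esi → eax=2|(-4)=-2
mov eax, [ebx] → eax=M[104]=-4
add esi, eax → esi=(-4)+(-4)=-8
add ebx, 4 → ebx=104+4=108
sub ecx, 2 → ecx=8-2=6
cmp ecx, 0  (cmp 6,0)
jg L2: taken
mov esi, [ebx] → esi=M[108]=23
or eax, esi → eax=(-4)|23=-1
mov eax, [ebx] → eax=M[108]=23
add esi, eax → esi=23+23=46
add ebx, 4 → ebx=108+4=112
sub ecx, 2 → ecx=6-2=4
cmp ecx, 0  (cmp 4,0)
jg L2: taken
mov esi, [ebx] → esi=M[112]=21
or eax, esi → eax=23|21=23
mov eax, [ebx] → eax=M[112]=21
add esi, eax → esi=21+21=42
add ebx, 4 → ebx=112+4=116
sub ecx, 2 → ecx=4-2=2
cmp ecx, 0  (cmp 2,0)
jg L2: taken
mov esi, [ebx] → esi=M[116]=26
or eax, esi → eax=21|26=31
mov eax, [ebx] → eax=M[116]=26
add esi, eax → esi=26+26=52
add ebx, 4 → ebx=116+4=120
sub ecx, 2 → ecx=2-2=0
cmp ecx, 0  (cmp 0,0)
jg L2: not taken
mov [112], eax → M[112]=26
halt.
Total executed instructions: 46.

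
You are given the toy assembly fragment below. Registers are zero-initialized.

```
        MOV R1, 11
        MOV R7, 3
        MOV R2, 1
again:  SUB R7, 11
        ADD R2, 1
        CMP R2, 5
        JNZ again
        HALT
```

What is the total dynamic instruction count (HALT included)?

MOV R1, 11 → R1=11
MOV R7, 3 → R7=3
MOV R2, 1 → R2=1
SUB R7, 11 → R7=3-11=-8
ADD R2, 1 → R2=1+1=2
CMP R2, 5  (cmp 2,5)
JNZ again: taken
SUB R7, 11 → R7=(-8)-11=-19
ADD R2, 1 → R2=2+1=3
CMP R2, 5  (cmp 3,5)
JNZ again: taken
SUB R7, 11 → R7=(-19)-11=-30
ADD R2, 1 → R2=3+1=4
CMP R2, 5  (cmp 4,5)
JNZ again: taken
SUB R7, 11 → R7=(-30)-11=-41
ADD R2, 1 → R2=4+1=5
CMP R2, 5  (cmp 5,5)
JNZ again: not taken
halt.
Total executed instructions: 20.

20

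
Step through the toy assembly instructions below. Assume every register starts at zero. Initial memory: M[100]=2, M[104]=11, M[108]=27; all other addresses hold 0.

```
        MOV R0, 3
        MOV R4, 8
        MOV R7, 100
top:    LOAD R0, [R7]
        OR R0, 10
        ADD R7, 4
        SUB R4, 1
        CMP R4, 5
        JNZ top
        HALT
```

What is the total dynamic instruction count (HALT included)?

MOV R0, 3 → R0=3
MOV R4, 8 → R4=8
MOV R7, 100 → R7=100
LOAD R0, [R7] → R0=M[100]=2
OR R0, 10 → R0=2|10=10
ADD R7, 4 → R7=100+4=104
SUB R4, 1 → R4=8-1=7
CMP R4, 5  (cmp 7,5)
JNZ top: taken
LOAD R0, [R7] → R0=M[104]=11
OR R0, 10 → R0=11|10=11
ADD R7, 4 → R7=104+4=108
SUB R4, 1 → R4=7-1=6
CMP R4, 5  (cmp 6,5)
JNZ top: taken
LOAD R0, [R7] → R0=M[108]=27
OR R0, 10 → R0=27|10=27
ADD R7, 4 → R7=108+4=112
SUB R4, 1 → R4=6-1=5
CMP R4, 5  (cmp 5,5)
JNZ top: not taken
halt.
Total executed instructions: 22.

22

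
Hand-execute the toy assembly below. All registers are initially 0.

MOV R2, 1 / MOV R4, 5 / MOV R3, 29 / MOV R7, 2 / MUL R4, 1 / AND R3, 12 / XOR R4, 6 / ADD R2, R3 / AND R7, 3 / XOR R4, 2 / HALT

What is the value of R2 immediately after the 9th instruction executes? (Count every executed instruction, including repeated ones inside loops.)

MOV R2, 1 → R2=1
MOV R4, 5 → R4=5
MOV R3, 29 → R3=29
MOV R7, 2 → R7=2
MUL R4, 1 → R4=5*1=5
AND R3, 12 → R3=29&12=12
XOR R4, 6 → R4=5^6=3
ADD R2, R3 → R2=1+12=13
AND R7, 3 → R7=2&3=2
After step 9: R2 = 13.

13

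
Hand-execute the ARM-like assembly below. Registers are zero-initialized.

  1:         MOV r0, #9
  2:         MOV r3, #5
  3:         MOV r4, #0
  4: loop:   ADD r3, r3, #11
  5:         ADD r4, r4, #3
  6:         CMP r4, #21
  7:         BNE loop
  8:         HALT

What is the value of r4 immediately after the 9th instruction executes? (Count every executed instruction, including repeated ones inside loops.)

6

r0=9
r3=5
r4=0
r3=5+11=16
r4=0+3=3
CMP r4, #21  (cmp 3,21)
BNE loop: taken
r3=16+11=27
r4=3+3=6
After step 9: r4 = 6.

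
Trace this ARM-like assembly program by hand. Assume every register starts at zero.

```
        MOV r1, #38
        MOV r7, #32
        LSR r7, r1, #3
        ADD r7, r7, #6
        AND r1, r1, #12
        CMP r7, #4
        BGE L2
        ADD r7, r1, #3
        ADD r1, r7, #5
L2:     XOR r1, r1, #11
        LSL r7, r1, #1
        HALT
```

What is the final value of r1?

r1=38
r7=32
r7=38>>3=4
r7=4+6=10
r1=38&12=4
CMP r7, #4  (cmp 10,4)
BGE L2: taken
r1=4^11=15
r7=15<<1=30
halt.

15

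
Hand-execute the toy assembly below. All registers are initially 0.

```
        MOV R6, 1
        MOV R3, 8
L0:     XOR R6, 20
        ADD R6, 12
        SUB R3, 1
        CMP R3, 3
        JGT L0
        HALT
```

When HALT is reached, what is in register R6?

161

R6=1
R3=8
R6=1^20=21
R6=21+12=33
R3=8-1=7
CMP R3, 3  (cmp 7,3)
JGT L0: taken
R6=33^20=53
R6=53+12=65
R3=7-1=6
CMP R3, 3  (cmp 6,3)
JGT L0: taken
R6=65^20=85
R6=85+12=97
R3=6-1=5
CMP R3, 3  (cmp 5,3)
JGT L0: taken
R6=97^20=117
R6=117+12=129
R3=5-1=4
CMP R3, 3  (cmp 4,3)
JGT L0: taken
R6=129^20=149
R6=149+12=161
R3=4-1=3
CMP R3, 3  (cmp 3,3)
JGT L0: not taken
halt.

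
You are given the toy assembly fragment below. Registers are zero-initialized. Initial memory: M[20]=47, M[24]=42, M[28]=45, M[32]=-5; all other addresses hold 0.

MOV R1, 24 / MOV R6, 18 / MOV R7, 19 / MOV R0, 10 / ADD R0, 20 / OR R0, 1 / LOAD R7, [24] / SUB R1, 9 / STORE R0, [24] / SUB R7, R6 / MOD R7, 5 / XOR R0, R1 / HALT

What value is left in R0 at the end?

16

MOV R1, 24 → R1=24
MOV R6, 18 → R6=18
MOV R7, 19 → R7=19
MOV R0, 10 → R0=10
ADD R0, 20 → R0=10+20=30
OR R0, 1 → R0=30|1=31
LOAD R7, [24] → R7=M[24]=42
SUB R1, 9 → R1=24-9=15
STORE R0, [24] → M[24]=31
SUB R7, R6 → R7=42-18=24
MOD R7, 5 → R7=24%5=4
XOR R0, R1 → R0=31^15=16
halt.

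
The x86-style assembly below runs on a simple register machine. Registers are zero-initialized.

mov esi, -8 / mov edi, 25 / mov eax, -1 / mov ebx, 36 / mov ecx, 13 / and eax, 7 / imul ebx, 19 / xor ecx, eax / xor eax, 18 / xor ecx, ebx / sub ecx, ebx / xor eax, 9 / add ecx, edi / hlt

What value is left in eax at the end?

28

after mov esi, -8: esi=-8
after mov edi, 25: edi=25
after mov eax, -1: eax=-1
after mov ebx, 36: ebx=36
after mov ecx, 13: ecx=13
after and eax, 7: eax=(-1)&7=7
after imul ebx, 19: ebx=36*19=684
after xor ecx, eax: ecx=13^7=10
after xor eax, 18: eax=7^18=21
after xor ecx, ebx: ecx=10^684=678
after sub ecx, ebx: ecx=678-684=-6
after xor eax, 9: eax=21^9=28
after add ecx, edi: ecx=(-6)+25=19
halt.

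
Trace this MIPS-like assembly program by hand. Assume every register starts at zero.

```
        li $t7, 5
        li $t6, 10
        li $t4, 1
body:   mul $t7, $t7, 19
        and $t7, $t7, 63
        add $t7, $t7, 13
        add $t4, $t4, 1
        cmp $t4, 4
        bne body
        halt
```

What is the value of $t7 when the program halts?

16

$t7=5
$t6=10
$t4=1
$t7=5*19=95
$t7=95&63=31
$t7=31+13=44
$t4=1+1=2
cmp $t4, 4  (cmp 2,4)
bne body: taken
$t7=44*19=836
$t7=836&63=4
$t7=4+13=17
$t4=2+1=3
cmp $t4, 4  (cmp 3,4)
bne body: taken
$t7=17*19=323
$t7=323&63=3
$t7=3+13=16
$t4=3+1=4
cmp $t4, 4  (cmp 4,4)
bne body: not taken
halt.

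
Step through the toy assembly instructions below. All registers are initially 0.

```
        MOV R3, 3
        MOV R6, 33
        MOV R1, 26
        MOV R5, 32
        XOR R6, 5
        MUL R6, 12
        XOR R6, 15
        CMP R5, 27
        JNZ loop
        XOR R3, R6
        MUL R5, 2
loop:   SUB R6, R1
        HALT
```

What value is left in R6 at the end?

421

after MOV R3, 3: R3=3
after MOV R6, 33: R6=33
after MOV R1, 26: R1=26
after MOV R5, 32: R5=32
after XOR R6, 5: R6=33^5=36
after MUL R6, 12: R6=36*12=432
after XOR R6, 15: R6=432^15=447
CMP R5, 27  (cmp 32,27)
JNZ loop: taken
after SUB R6, R1: R6=447-26=421
halt.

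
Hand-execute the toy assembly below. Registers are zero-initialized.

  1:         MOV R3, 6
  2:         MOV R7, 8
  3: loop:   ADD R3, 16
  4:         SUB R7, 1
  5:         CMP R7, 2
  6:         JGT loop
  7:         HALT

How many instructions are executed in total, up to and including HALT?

27

MOV R3, 6 → R3=6
MOV R7, 8 → R7=8
ADD R3, 16 → R3=6+16=22
SUB R7, 1 → R7=8-1=7
CMP R7, 2  (cmp 7,2)
JGT loop: taken
ADD R3, 16 → R3=22+16=38
SUB R7, 1 → R7=7-1=6
CMP R7, 2  (cmp 6,2)
JGT loop: taken
ADD R3, 16 → R3=38+16=54
SUB R7, 1 → R7=6-1=5
CMP R7, 2  (cmp 5,2)
JGT loop: taken
ADD R3, 16 → R3=54+16=70
SUB R7, 1 → R7=5-1=4
CMP R7, 2  (cmp 4,2)
JGT loop: taken
ADD R3, 16 → R3=70+16=86
SUB R7, 1 → R7=4-1=3
CMP R7, 2  (cmp 3,2)
JGT loop: taken
ADD R3, 16 → R3=86+16=102
SUB R7, 1 → R7=3-1=2
CMP R7, 2  (cmp 2,2)
JGT loop: not taken
halt.
Total executed instructions: 27.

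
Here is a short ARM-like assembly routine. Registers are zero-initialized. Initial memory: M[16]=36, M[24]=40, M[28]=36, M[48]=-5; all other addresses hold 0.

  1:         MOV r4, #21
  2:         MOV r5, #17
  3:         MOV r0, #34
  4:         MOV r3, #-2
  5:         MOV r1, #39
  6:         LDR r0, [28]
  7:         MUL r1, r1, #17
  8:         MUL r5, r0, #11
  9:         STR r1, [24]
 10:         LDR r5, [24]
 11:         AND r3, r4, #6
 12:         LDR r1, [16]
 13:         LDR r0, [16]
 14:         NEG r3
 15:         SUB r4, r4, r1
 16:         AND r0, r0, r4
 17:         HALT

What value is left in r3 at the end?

MOV r4, #21 → r4=21
MOV r5, #17 → r5=17
MOV r0, #34 → r0=34
MOV r3, #-2 → r3=-2
MOV r1, #39 → r1=39
LDR r0, [28] → r0=M[28]=36
MUL r1, r1, #17 → r1=39*17=663
MUL r5, r0, #11 → r5=36*11=396
STR r1, [24] → M[24]=663
LDR r5, [24] → r5=M[24]=663
AND r3, r4, #6 → r3=21&6=4
LDR r1, [16] → r1=M[16]=36
LDR r0, [16] → r0=M[16]=36
NEG r3 → r3=-(4)=-4
SUB r4, r4, r1 → r4=21-36=-15
AND r0, r0, r4 → r0=36&(-15)=32
halt.

-4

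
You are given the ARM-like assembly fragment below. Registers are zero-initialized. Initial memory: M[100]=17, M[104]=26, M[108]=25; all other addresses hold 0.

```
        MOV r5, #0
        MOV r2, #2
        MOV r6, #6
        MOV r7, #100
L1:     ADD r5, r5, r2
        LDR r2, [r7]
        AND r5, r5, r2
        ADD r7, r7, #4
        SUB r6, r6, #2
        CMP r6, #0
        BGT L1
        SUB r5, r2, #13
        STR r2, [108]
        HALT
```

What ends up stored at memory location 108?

25

MOV r5, #0 → r5=0
MOV r2, #2 → r2=2
MOV r6, #6 → r6=6
MOV r7, #100 → r7=100
ADD r5, r5, r2 → r5=0+2=2
LDR r2, [r7] → r2=M[100]=17
AND r5, r5, r2 → r5=2&17=0
ADD r7, r7, #4 → r7=100+4=104
SUB r6, r6, #2 → r6=6-2=4
CMP r6, #0  (cmp 4,0)
BGT L1: taken
ADD r5, r5, r2 → r5=0+17=17
LDR r2, [r7] → r2=M[104]=26
AND r5, r5, r2 → r5=17&26=16
ADD r7, r7, #4 → r7=104+4=108
SUB r6, r6, #2 → r6=4-2=2
CMP r6, #0  (cmp 2,0)
BGT L1: taken
ADD r5, r5, r2 → r5=16+26=42
LDR r2, [r7] → r2=M[108]=25
AND r5, r5, r2 → r5=42&25=8
ADD r7, r7, #4 → r7=108+4=112
SUB r6, r6, #2 → r6=2-2=0
CMP r6, #0  (cmp 0,0)
BGT L1: not taken
SUB r5, r2, #13 → r5=25-13=12
STR r2, [108] → M[108]=25
halt.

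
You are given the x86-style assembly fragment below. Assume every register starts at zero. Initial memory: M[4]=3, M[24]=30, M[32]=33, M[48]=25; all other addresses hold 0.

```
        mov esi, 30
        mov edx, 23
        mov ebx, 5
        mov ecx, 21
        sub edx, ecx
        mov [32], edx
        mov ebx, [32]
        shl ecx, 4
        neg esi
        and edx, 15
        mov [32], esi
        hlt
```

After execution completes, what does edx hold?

mov esi, 30 → esi=30
mov edx, 23 → edx=23
mov ebx, 5 → ebx=5
mov ecx, 21 → ecx=21
sub edx, ecx → edx=23-21=2
mov [32], edx → M[32]=2
mov ebx, [32] → ebx=M[32]=2
shl ecx, 4 → ecx=21<<4=336
neg esi → esi=-(30)=-30
and edx, 15 → edx=2&15=2
mov [32], esi → M[32]=-30
halt.

2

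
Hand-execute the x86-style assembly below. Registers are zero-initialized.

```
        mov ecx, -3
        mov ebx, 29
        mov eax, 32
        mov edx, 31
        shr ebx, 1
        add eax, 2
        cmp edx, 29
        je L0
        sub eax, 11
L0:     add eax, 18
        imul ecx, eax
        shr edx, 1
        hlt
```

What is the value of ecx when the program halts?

-123

mov ecx, -3 → ecx=-3
mov ebx, 29 → ebx=29
mov eax, 32 → eax=32
mov edx, 31 → edx=31
shr ebx, 1 → ebx=29>>1=14
add eax, 2 → eax=32+2=34
cmp edx, 29  (cmp 31,29)
je L0: not taken
sub eax, 11 → eax=34-11=23
add eax, 18 → eax=23+18=41
imul ecx, eax → ecx=(-3)*41=-123
shr edx, 1 → edx=31>>1=15
halt.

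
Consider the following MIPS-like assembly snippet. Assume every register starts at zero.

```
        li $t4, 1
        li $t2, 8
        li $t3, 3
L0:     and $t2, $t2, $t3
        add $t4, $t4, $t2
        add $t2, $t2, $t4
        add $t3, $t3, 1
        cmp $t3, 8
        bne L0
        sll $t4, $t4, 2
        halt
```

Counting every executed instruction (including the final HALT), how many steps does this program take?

35

$t4=1
$t2=8
$t3=3
$t2=8&3=0
$t4=1+0=1
$t2=0+1=1
$t3=3+1=4
cmp $t3, 8  (cmp 4,8)
bne L0: taken
$t2=1&4=0
$t4=1+0=1
$t2=0+1=1
$t3=4+1=5
cmp $t3, 8  (cmp 5,8)
bne L0: taken
$t2=1&5=1
$t4=1+1=2
$t2=1+2=3
$t3=5+1=6
cmp $t3, 8  (cmp 6,8)
bne L0: taken
$t2=3&6=2
$t4=2+2=4
$t2=2+4=6
$t3=6+1=7
cmp $t3, 8  (cmp 7,8)
bne L0: taken
$t2=6&7=6
$t4=4+6=10
$t2=6+10=16
$t3=7+1=8
cmp $t3, 8  (cmp 8,8)
bne L0: not taken
$t4=10<<2=40
halt.
Total executed instructions: 35.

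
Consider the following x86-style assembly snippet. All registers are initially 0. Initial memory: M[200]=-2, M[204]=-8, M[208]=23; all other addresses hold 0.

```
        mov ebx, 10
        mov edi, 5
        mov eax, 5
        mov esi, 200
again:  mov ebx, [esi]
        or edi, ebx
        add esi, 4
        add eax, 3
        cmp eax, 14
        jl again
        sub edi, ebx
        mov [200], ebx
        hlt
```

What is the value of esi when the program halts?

ebx=10
edi=5
eax=5
esi=200
ebx=M[200]=-2
edi=5|(-2)=-1
esi=200+4=204
eax=5+3=8
cmp eax, 14  (cmp 8,14)
jl again: taken
ebx=M[204]=-8
edi=(-1)|(-8)=-1
esi=204+4=208
eax=8+3=11
cmp eax, 14  (cmp 11,14)
jl again: taken
ebx=M[208]=23
edi=(-1)|23=-1
esi=208+4=212
eax=11+3=14
cmp eax, 14  (cmp 14,14)
jl again: not taken
edi=(-1)-23=-24
mov [200], ebx → M[200]=23
halt.

212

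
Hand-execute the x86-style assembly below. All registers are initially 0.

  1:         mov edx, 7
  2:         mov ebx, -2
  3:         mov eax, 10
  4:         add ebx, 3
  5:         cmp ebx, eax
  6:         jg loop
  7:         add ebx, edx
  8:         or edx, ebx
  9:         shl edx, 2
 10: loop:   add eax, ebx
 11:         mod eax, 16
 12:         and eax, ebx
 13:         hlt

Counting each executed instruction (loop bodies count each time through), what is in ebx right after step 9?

8

edx=7
ebx=-2
eax=10
ebx=(-2)+3=1
cmp ebx, eax  (cmp 1,10)
jg loop: not taken
ebx=1+7=8
edx=7|8=15
edx=15<<2=60
After step 9: ebx = 8.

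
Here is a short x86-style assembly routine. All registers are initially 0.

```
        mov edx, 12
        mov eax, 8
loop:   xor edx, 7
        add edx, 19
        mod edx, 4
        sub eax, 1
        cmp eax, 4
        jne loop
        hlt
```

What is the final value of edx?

after mov edx, 12: edx=12
after mov eax, 8: eax=8
after xor edx, 7: edx=12^7=11
after add edx, 19: edx=11+19=30
after mod edx, 4: edx=30%4=2
after sub eax, 1: eax=8-1=7
cmp eax, 4  (cmp 7,4)
jne loop: taken
after xor edx, 7: edx=2^7=5
after add edx, 19: edx=5+19=24
after mod edx, 4: edx=24%4=0
after sub eax, 1: eax=7-1=6
cmp eax, 4  (cmp 6,4)
jne loop: taken
after xor edx, 7: edx=0^7=7
after add edx, 19: edx=7+19=26
after mod edx, 4: edx=26%4=2
after sub eax, 1: eax=6-1=5
cmp eax, 4  (cmp 5,4)
jne loop: taken
after xor edx, 7: edx=2^7=5
after add edx, 19: edx=5+19=24
after mod edx, 4: edx=24%4=0
after sub eax, 1: eax=5-1=4
cmp eax, 4  (cmp 4,4)
jne loop: not taken
halt.

0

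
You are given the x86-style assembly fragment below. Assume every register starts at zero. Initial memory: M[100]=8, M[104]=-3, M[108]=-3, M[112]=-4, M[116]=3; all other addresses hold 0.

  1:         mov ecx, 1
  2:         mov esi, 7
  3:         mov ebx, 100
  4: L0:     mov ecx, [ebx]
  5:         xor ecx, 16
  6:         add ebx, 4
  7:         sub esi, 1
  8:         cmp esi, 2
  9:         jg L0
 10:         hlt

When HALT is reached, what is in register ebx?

mov ecx, 1 → ecx=1
mov esi, 7 → esi=7
mov ebx, 100 → ebx=100
mov ecx, [ebx] → ecx=M[100]=8
xor ecx, 16 → ecx=8^16=24
add ebx, 4 → ebx=100+4=104
sub esi, 1 → esi=7-1=6
cmp esi, 2  (cmp 6,2)
jg L0: taken
mov ecx, [ebx] → ecx=M[104]=-3
xor ecx, 16 → ecx=(-3)^16=-19
add ebx, 4 → ebx=104+4=108
sub esi, 1 → esi=6-1=5
cmp esi, 2  (cmp 5,2)
jg L0: taken
mov ecx, [ebx] → ecx=M[108]=-3
xor ecx, 16 → ecx=(-3)^16=-19
add ebx, 4 → ebx=108+4=112
sub esi, 1 → esi=5-1=4
cmp esi, 2  (cmp 4,2)
jg L0: taken
mov ecx, [ebx] → ecx=M[112]=-4
xor ecx, 16 → ecx=(-4)^16=-20
add ebx, 4 → ebx=112+4=116
sub esi, 1 → esi=4-1=3
cmp esi, 2  (cmp 3,2)
jg L0: taken
mov ecx, [ebx] → ecx=M[116]=3
xor ecx, 16 → ecx=3^16=19
add ebx, 4 → ebx=116+4=120
sub esi, 1 → esi=3-1=2
cmp esi, 2  (cmp 2,2)
jg L0: not taken
halt.

120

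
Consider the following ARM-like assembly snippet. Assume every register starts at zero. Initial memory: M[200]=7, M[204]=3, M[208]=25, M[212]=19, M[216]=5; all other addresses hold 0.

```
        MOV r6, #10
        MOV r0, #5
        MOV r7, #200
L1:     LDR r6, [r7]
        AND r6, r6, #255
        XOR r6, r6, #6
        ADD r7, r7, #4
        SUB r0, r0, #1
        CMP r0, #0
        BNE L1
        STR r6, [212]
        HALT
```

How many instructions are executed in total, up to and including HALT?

after MOV r6, #10: r6=10
after MOV r0, #5: r0=5
after MOV r7, #200: r7=200
after LDR r6, [r7]: r6=M[200]=7
after AND r6, r6, #255: r6=7&255=7
after XOR r6, r6, #6: r6=7^6=1
after ADD r7, r7, #4: r7=200+4=204
after SUB r0, r0, #1: r0=5-1=4
CMP r0, #0  (cmp 4,0)
BNE L1: taken
after LDR r6, [r7]: r6=M[204]=3
after AND r6, r6, #255: r6=3&255=3
after XOR r6, r6, #6: r6=3^6=5
after ADD r7, r7, #4: r7=204+4=208
after SUB r0, r0, #1: r0=4-1=3
CMP r0, #0  (cmp 3,0)
BNE L1: taken
after LDR r6, [r7]: r6=M[208]=25
after AND r6, r6, #255: r6=25&255=25
after XOR r6, r6, #6: r6=25^6=31
after ADD r7, r7, #4: r7=208+4=212
after SUB r0, r0, #1: r0=3-1=2
CMP r0, #0  (cmp 2,0)
BNE L1: taken
after LDR r6, [r7]: r6=M[212]=19
after AND r6, r6, #255: r6=19&255=19
after XOR r6, r6, #6: r6=19^6=21
after ADD r7, r7, #4: r7=212+4=216
after SUB r0, r0, #1: r0=2-1=1
CMP r0, #0  (cmp 1,0)
BNE L1: taken
after LDR r6, [r7]: r6=M[216]=5
after AND r6, r6, #255: r6=5&255=5
after XOR r6, r6, #6: r6=5^6=3
after ADD r7, r7, #4: r7=216+4=220
after SUB r0, r0, #1: r0=1-1=0
CMP r0, #0  (cmp 0,0)
BNE L1: not taken
STR r6, [212] → M[212]=3
halt.
Total executed instructions: 40.

40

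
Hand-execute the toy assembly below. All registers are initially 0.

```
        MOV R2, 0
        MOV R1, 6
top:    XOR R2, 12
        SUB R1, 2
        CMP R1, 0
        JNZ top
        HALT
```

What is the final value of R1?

R2=0
R1=6
R2=0^12=12
R1=6-2=4
CMP R1, 0  (cmp 4,0)
JNZ top: taken
R2=12^12=0
R1=4-2=2
CMP R1, 0  (cmp 2,0)
JNZ top: taken
R2=0^12=12
R1=2-2=0
CMP R1, 0  (cmp 0,0)
JNZ top: not taken
halt.

0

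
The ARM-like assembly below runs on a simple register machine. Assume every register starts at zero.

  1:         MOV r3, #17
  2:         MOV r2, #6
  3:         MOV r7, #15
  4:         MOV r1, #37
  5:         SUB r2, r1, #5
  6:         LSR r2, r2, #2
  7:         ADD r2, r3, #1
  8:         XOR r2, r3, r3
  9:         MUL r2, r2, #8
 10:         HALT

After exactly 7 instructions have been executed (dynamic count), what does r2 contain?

18

r3=17
r2=6
r7=15
r1=37
r2=37-5=32
r2=32>>2=8
r2=17+1=18
After step 7: r2 = 18.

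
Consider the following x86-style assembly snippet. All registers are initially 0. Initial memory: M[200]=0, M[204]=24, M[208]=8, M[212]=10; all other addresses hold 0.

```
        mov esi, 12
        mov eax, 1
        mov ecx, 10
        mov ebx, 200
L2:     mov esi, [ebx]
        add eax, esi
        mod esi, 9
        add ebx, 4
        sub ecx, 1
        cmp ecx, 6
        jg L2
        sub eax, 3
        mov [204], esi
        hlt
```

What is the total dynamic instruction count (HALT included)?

35

mov esi, 12 → esi=12
mov eax, 1 → eax=1
mov ecx, 10 → ecx=10
mov ebx, 200 → ebx=200
mov esi, [ebx] → esi=M[200]=0
add eax, esi → eax=1+0=1
mod esi, 9 → esi=0%9=0
add ebx, 4 → ebx=200+4=204
sub ecx, 1 → ecx=10-1=9
cmp ecx, 6  (cmp 9,6)
jg L2: taken
mov esi, [ebx] → esi=M[204]=24
add eax, esi → eax=1+24=25
mod esi, 9 → esi=24%9=6
add ebx, 4 → ebx=204+4=208
sub ecx, 1 → ecx=9-1=8
cmp ecx, 6  (cmp 8,6)
jg L2: taken
mov esi, [ebx] → esi=M[208]=8
add eax, esi → eax=25+8=33
mod esi, 9 → esi=8%9=8
add ebx, 4 → ebx=208+4=212
sub ecx, 1 → ecx=8-1=7
cmp ecx, 6  (cmp 7,6)
jg L2: taken
mov esi, [ebx] → esi=M[212]=10
add eax, esi → eax=33+10=43
mod esi, 9 → esi=10%9=1
add ebx, 4 → ebx=212+4=216
sub ecx, 1 → ecx=7-1=6
cmp ecx, 6  (cmp 6,6)
jg L2: not taken
sub eax, 3 → eax=43-3=40
mov [204], esi → M[204]=1
halt.
Total executed instructions: 35.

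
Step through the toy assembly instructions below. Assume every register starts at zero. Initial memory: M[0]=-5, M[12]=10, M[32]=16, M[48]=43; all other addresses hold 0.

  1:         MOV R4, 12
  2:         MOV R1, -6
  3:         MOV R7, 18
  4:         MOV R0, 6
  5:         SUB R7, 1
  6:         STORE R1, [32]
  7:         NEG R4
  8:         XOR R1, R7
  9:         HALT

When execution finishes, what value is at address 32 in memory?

after MOV R4, 12: R4=12
after MOV R1, -6: R1=-6
after MOV R7, 18: R7=18
after MOV R0, 6: R0=6
after SUB R7, 1: R7=18-1=17
STORE R1, [32] → M[32]=-6
after NEG R4: R4=-(12)=-12
after XOR R1, R7: R1=(-6)^17=-21
halt.

-6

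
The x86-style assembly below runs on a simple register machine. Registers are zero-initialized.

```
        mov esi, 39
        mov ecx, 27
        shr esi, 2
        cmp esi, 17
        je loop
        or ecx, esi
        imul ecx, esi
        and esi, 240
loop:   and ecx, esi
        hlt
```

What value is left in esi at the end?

0

esi=39
ecx=27
esi=39>>2=9
cmp esi, 17  (cmp 9,17)
je loop: not taken
ecx=27|9=27
ecx=27*9=243
esi=9&240=0
ecx=243&0=0
halt.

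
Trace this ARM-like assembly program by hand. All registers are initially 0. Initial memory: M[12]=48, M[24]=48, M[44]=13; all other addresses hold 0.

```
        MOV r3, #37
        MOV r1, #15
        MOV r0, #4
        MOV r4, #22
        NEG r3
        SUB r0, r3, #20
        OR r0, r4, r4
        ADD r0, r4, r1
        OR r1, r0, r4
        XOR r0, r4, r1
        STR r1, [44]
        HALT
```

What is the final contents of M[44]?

MOV r3, #37 → r3=37
MOV r1, #15 → r1=15
MOV r0, #4 → r0=4
MOV r4, #22 → r4=22
NEG r3 → r3=-(37)=-37
SUB r0, r3, #20 → r0=(-37)-20=-57
OR r0, r4, r4 → r0=22|22=22
ADD r0, r4, r1 → r0=22+15=37
OR r1, r0, r4 → r1=37|22=55
XOR r0, r4, r1 → r0=22^55=33
STR r1, [44] → M[44]=55
halt.

55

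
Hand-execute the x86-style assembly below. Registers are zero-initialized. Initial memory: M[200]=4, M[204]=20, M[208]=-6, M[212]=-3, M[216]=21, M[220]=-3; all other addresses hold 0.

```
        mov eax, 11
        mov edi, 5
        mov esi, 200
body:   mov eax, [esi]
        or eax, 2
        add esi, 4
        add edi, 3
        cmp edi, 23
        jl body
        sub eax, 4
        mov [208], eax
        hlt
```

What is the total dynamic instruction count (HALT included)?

mov eax, 11 → eax=11
mov edi, 5 → edi=5
mov esi, 200 → esi=200
mov eax, [esi] → eax=M[200]=4
or eax, 2 → eax=4|2=6
add esi, 4 → esi=200+4=204
add edi, 3 → edi=5+3=8
cmp edi, 23  (cmp 8,23)
jl body: taken
mov eax, [esi] → eax=M[204]=20
or eax, 2 → eax=20|2=22
add esi, 4 → esi=204+4=208
add edi, 3 → edi=8+3=11
cmp edi, 23  (cmp 11,23)
jl body: taken
mov eax, [esi] → eax=M[208]=-6
or eax, 2 → eax=(-6)|2=-6
add esi, 4 → esi=208+4=212
add edi, 3 → edi=11+3=14
cmp edi, 23  (cmp 14,23)
jl body: taken
mov eax, [esi] → eax=M[212]=-3
or eax, 2 → eax=(-3)|2=-1
add esi, 4 → esi=212+4=216
add edi, 3 → edi=14+3=17
cmp edi, 23  (cmp 17,23)
jl body: taken
mov eax, [esi] → eax=M[216]=21
or eax, 2 → eax=21|2=23
add esi, 4 → esi=216+4=220
add edi, 3 → edi=17+3=20
cmp edi, 23  (cmp 20,23)
jl body: taken
mov eax, [esi] → eax=M[220]=-3
or eax, 2 → eax=(-3)|2=-1
add esi, 4 → esi=220+4=224
add edi, 3 → edi=20+3=23
cmp edi, 23  (cmp 23,23)
jl body: not taken
sub eax, 4 → eax=(-1)-4=-5
mov [208], eax → M[208]=-5
halt.
Total executed instructions: 42.

42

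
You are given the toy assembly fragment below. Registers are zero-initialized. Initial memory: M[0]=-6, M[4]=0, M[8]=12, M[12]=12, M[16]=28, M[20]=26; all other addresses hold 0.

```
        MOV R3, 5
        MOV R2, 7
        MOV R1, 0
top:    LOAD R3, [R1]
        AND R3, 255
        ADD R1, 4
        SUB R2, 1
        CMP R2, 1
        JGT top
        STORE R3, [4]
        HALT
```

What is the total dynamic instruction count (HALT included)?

R3=5
R2=7
R1=0
R3=M[0]=-6
R3=(-6)&255=250
R1=0+4=4
R2=7-1=6
CMP R2, 1  (cmp 6,1)
JGT top: taken
R3=M[4]=0
R3=0&255=0
R1=4+4=8
R2=6-1=5
CMP R2, 1  (cmp 5,1)
JGT top: taken
R3=M[8]=12
R3=12&255=12
R1=8+4=12
R2=5-1=4
CMP R2, 1  (cmp 4,1)
JGT top: taken
R3=M[12]=12
R3=12&255=12
R1=12+4=16
R2=4-1=3
CMP R2, 1  (cmp 3,1)
JGT top: taken
R3=M[16]=28
R3=28&255=28
R1=16+4=20
R2=3-1=2
CMP R2, 1  (cmp 2,1)
JGT top: taken
R3=M[20]=26
R3=26&255=26
R1=20+4=24
R2=2-1=1
CMP R2, 1  (cmp 1,1)
JGT top: not taken
STORE R3, [4] → M[4]=26
halt.
Total executed instructions: 41.

41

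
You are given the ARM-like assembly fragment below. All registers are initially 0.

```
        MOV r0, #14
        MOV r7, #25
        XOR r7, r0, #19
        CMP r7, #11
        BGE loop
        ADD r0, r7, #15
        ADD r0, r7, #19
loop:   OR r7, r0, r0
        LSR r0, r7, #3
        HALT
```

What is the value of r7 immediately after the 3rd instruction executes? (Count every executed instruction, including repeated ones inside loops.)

after MOV r0, #14: r0=14
after MOV r7, #25: r7=25
after XOR r7, r0, #19: r7=14^19=29
After step 3: r7 = 29.

29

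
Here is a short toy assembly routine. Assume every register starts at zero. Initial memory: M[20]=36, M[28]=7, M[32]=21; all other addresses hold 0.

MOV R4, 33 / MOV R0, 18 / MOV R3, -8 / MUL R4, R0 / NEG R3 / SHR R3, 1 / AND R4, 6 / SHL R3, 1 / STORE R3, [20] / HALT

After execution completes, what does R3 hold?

R4=33
R0=18
R3=-8
R4=33*18=594
R3=-(-8)=8
R3=8>>1=4
R4=594&6=2
R3=4<<1=8
STORE R3, [20] → M[20]=8
halt.

8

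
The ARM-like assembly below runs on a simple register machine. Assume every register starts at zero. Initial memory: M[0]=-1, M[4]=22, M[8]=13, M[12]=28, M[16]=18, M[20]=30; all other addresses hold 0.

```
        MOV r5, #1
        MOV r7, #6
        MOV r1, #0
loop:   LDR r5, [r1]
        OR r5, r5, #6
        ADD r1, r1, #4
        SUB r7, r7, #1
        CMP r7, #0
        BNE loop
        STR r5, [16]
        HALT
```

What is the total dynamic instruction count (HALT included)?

MOV r5, #1 → r5=1
MOV r7, #6 → r7=6
MOV r1, #0 → r1=0
LDR r5, [r1] → r5=M[0]=-1
OR r5, r5, #6 → r5=(-1)|6=-1
ADD r1, r1, #4 → r1=0+4=4
SUB r7, r7, #1 → r7=6-1=5
CMP r7, #0  (cmp 5,0)
BNE loop: taken
LDR r5, [r1] → r5=M[4]=22
OR r5, r5, #6 → r5=22|6=22
ADD r1, r1, #4 → r1=4+4=8
SUB r7, r7, #1 → r7=5-1=4
CMP r7, #0  (cmp 4,0)
BNE loop: taken
LDR r5, [r1] → r5=M[8]=13
OR r5, r5, #6 → r5=13|6=15
ADD r1, r1, #4 → r1=8+4=12
SUB r7, r7, #1 → r7=4-1=3
CMP r7, #0  (cmp 3,0)
BNE loop: taken
LDR r5, [r1] → r5=M[12]=28
OR r5, r5, #6 → r5=28|6=30
ADD r1, r1, #4 → r1=12+4=16
SUB r7, r7, #1 → r7=3-1=2
CMP r7, #0  (cmp 2,0)
BNE loop: taken
LDR r5, [r1] → r5=M[16]=18
OR r5, r5, #6 → r5=18|6=22
ADD r1, r1, #4 → r1=16+4=20
SUB r7, r7, #1 → r7=2-1=1
CMP r7, #0  (cmp 1,0)
BNE loop: taken
LDR r5, [r1] → r5=M[20]=30
OR r5, r5, #6 → r5=30|6=30
ADD r1, r1, #4 → r1=20+4=24
SUB r7, r7, #1 → r7=1-1=0
CMP r7, #0  (cmp 0,0)
BNE loop: not taken
STR r5, [16] → M[16]=30
halt.
Total executed instructions: 41.

41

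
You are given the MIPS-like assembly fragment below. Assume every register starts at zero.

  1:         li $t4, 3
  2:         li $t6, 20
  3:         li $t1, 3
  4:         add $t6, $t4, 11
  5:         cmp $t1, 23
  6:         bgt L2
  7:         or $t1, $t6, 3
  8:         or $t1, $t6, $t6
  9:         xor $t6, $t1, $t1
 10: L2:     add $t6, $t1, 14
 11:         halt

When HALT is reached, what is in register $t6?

$t4=3
$t6=20
$t1=3
$t6=3+11=14
cmp $t1, 23  (cmp 3,23)
bgt L2: not taken
$t1=14|3=15
$t1=14|14=14
$t6=14^14=0
$t6=14+14=28
halt.

28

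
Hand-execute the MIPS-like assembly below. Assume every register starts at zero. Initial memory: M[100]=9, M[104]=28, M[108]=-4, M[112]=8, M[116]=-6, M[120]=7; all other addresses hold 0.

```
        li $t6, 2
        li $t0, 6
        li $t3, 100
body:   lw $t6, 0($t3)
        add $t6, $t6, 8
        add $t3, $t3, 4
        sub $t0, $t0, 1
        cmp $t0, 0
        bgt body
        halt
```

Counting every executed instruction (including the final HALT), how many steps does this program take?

after li $t6, 2: $t6=2
after li $t0, 6: $t0=6
after li $t3, 100: $t3=100
after lw $t6, 0($t3): $t6=M[100]=9
after add $t6, $t6, 8: $t6=9+8=17
after add $t3, $t3, 4: $t3=100+4=104
after sub $t0, $t0, 1: $t0=6-1=5
cmp $t0, 0  (cmp 5,0)
bgt body: taken
after lw $t6, 0($t3): $t6=M[104]=28
after add $t6, $t6, 8: $t6=28+8=36
after add $t3, $t3, 4: $t3=104+4=108
after sub $t0, $t0, 1: $t0=5-1=4
cmp $t0, 0  (cmp 4,0)
bgt body: taken
after lw $t6, 0($t3): $t6=M[108]=-4
after add $t6, $t6, 8: $t6=(-4)+8=4
after add $t3, $t3, 4: $t3=108+4=112
after sub $t0, $t0, 1: $t0=4-1=3
cmp $t0, 0  (cmp 3,0)
bgt body: taken
after lw $t6, 0($t3): $t6=M[112]=8
after add $t6, $t6, 8: $t6=8+8=16
after add $t3, $t3, 4: $t3=112+4=116
after sub $t0, $t0, 1: $t0=3-1=2
cmp $t0, 0  (cmp 2,0)
bgt body: taken
after lw $t6, 0($t3): $t6=M[116]=-6
after add $t6, $t6, 8: $t6=(-6)+8=2
after add $t3, $t3, 4: $t3=116+4=120
after sub $t0, $t0, 1: $t0=2-1=1
cmp $t0, 0  (cmp 1,0)
bgt body: taken
after lw $t6, 0($t3): $t6=M[120]=7
after add $t6, $t6, 8: $t6=7+8=15
after add $t3, $t3, 4: $t3=120+4=124
after sub $t0, $t0, 1: $t0=1-1=0
cmp $t0, 0  (cmp 0,0)
bgt body: not taken
halt.
Total executed instructions: 40.

40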